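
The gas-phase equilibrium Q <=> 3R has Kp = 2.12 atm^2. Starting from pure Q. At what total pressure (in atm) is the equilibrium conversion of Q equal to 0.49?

Take 1 mol Q as basis and let X be its fractional conversion, so ξ = X.
At extent ξ: n_Q = 1 − X; n_R = 3X.
Total moles n_T = 1 + 2X.
Kp = p_R^3 / (p_Q) with p_i = (n_i/n_T)·P.
At X = 0.49: the mole-fraction product g(X) = Π y_i^ν_i = 1.589. Since Kp = g(X)·P^{2}, P = (Kp/g)^(1/2) = (2.12/1.589)^(1/2) = 1.16 atm.

P = 1.16 atm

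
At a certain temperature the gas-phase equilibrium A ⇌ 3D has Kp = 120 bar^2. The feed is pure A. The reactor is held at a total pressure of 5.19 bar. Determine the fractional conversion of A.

X = 0.668

Take 1 mol A as basis and let X be its fractional conversion, so ξ = X.
Species balance: n_A = 1 − X; n_D = 3X.
Summing: n_T = 1 + 2X.
Mole fractions y_i = n_i/n_T; Kp = p_D^3 / (p_A) with p_i = y_i·P.
Substituting and setting equal to 120 bar^2 gives a polynomial in X; the root in (0,1) is X = 0.668.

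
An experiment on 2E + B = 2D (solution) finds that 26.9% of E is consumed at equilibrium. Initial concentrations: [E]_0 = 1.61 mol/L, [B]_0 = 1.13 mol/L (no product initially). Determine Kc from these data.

Let X = conversion of E.
Concentrations: [E] = 1.61 − 1.61X; [B] = 1.13 − 0.805X; [D] = 1.61X.
At X = 0.269: [E] = 1.18, [B] = 0.913, [D] = 0.433.
Kc = [D]^2 / ([E]^2 [B]) = 0.148 L/mol.

Kc = 0.148 L/mol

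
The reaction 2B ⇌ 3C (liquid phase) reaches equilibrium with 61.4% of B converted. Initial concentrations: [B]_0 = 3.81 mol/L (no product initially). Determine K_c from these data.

K_c = 20 mol/L

Let X = conversion of B.
Concentrations: [B] = 3.81 − 3.81X; [C] = 5.71X.
At X = 0.614: [B] = 1.47, [C] = 3.51.
K_c = [C]^3 / ([B]^2) = 20 mol/L.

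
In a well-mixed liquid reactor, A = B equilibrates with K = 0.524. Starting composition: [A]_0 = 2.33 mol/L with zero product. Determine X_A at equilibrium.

X = 0.344

Let X = conversion of A; extent ξ = 2.33·X mol/L.
Concentrations: [A] = 2.33 − 2.33X; [B] = 2.33X.
K = [B] / ([A]).
Equating to 0.524: the physical root is X = 0.344.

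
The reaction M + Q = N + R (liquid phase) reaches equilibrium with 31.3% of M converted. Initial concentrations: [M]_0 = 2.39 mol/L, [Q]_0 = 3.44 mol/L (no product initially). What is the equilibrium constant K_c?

K_c = 0.127

Let X = conversion of M.
Concentrations: [M] = 2.39 − 2.39X; [Q] = 3.44 − 2.39X; [N] = 2.39X; [R] = 2.39X.
At X = 0.313: [M] = 1.64, [Q] = 2.69, [N] = 0.748, [R] = 0.748.
K_c = [N] [R] / ([M] [Q]) = 0.127.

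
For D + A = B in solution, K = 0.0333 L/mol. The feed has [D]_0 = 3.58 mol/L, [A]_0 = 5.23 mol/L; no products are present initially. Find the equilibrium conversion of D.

Let X = conversion of D; extent ξ = 3.58·X mol/L.
Concentrations: [D] = 3.58 − 3.58X; [A] = 5.23 − 3.58X; [B] = 3.58X.
K = [B] / ([D] [A]).
This equals 0.0333 at X = 0.136 (the root in 0 < X < 1).

X = 0.136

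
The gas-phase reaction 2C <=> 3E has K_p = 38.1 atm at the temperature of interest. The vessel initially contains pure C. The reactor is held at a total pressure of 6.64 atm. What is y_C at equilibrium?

y_C = 0.264

Let X = conversion of C (basis 1 mol C); extent of reaction ξ = 0.5X.
Moles: n_C = 1 − X; n_E = 1.5X.
n_T = Σnᵢ = 1 + 0.5X.
With p_i = (n_i/n_T)P, K_p = p_E^3 / (p_C^2).
Equating to 38.1 atm and solving on 0 < X < 1: X = 0.650.
Then n_C = 0.35, n_T = 1.33, so y_C = 0.264.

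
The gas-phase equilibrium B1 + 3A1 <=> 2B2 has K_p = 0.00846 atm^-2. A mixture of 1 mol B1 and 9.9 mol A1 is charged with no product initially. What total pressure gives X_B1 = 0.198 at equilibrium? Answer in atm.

P = 1.78 atm

Take 1 mol B1 as basis and let X be its fractional conversion, so ξ = X.
At extent ξ: n_B1 = 1 − X; n_A1 = 9.9 − 3X; n_B2 = 2X.
Total moles n_T = 10.9 − 2X.
K_p = p_B2^2 / (p_B1 p_A1^3) with p_i = (n_i/n_T)·P.
At X = 0.198: the mole-fraction product g(X) = Π y_i^ν_i = 0.02677. Since K_p = g(X)·P^{-2}, P = (g/K_p)^(1/2) = (0.02677/0.00846)^(1/2) = 1.78 atm.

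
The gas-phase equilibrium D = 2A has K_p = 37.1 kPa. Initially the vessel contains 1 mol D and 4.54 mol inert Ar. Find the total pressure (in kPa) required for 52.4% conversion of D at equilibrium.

Basis: 1 mol D initially; let X = conversion of D. Extent ξ = X.
Species balance: n_D = 1 − X; n_A = 2X; n_I = 4.54 (inert).
Summing: n_T = 5.54 + X.
K_p = p_A^2 / (p_D) with p_i = (n_i/n_T)·P.
At X = 0.524: the mole-fraction product g(X) = Π y_i^ν_i = 0.3805. Since K_p = g(X)·P^{1}, P = (K_p/g)^(1/1) = (37.1/0.3805)^(1/1) = 97.5 kPa.

P = 97.5 kPa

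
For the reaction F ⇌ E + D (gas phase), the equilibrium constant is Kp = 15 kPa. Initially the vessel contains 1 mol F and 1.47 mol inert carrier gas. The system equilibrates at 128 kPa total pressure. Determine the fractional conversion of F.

Basis: 1 mol F initially; let X = conversion of F. Extent ξ = X.
At extent ξ: n_F = 1 − X; n_E = X; n_D = X; n_I = 1.47 (inert).
Total moles n_T = 2.47 + X.
y_i = n_i/n_T, p_i = y_i·P. Kp = p_E p_D / (p_F).
Equating to 15 kPa and solving on 0 < X < 1: X = 0.438.

X = 0.438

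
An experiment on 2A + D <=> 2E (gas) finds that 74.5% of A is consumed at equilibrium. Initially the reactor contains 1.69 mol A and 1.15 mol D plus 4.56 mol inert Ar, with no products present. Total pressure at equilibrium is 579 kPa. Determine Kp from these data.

Take 1.69 mol A as basis and let X be its fractional conversion, so ξ = 0.845X.
Mole table: n_A = 1.69 − 1.69X; n_D = 1.15 − 0.845X; n_E = 1.69X; n_I = 4.56 (inert).
Total moles n_T = 7.4 − 0.845X.
At X = 0.745: n_A = 0.431, n_D = 0.52, n_E = 1.26, n_T = 6.77.
p_i = (n_i/n_T)·P. Kp = p_E^2 / (p_A^2 p_D) = 0.192 kPa^-1.

Kp = 0.192 kPa^-1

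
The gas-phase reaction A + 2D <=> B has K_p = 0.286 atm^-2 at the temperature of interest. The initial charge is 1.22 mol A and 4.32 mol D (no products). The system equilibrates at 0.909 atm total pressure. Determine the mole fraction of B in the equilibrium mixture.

Let X = conversion of A (basis 1.22 mol A); extent of reaction ξ = 1.22X.
Mole table: n_A = 1.22 − 1.22X; n_D = 4.32 − 2.44X; n_B = 1.22X.
Summing: n_T = 5.54 − 2.44X.
y_i = n_i/n_T, p_i = y_i·P. K_p = p_B / (p_A p_D^2).
Substituting and setting equal to 0.286 atm^-2 gives a polynomial in X; the root in (0,1) is X = 0.122.
Then n_B = 0.149, n_T = 5.24, so y_B = 0.028.

y_B = 0.028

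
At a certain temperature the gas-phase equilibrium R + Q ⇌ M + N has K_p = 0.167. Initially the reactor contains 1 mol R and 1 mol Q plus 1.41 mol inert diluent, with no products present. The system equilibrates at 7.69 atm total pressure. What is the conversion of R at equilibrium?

Take 1 mol R as basis and let X be its fractional conversion, so ξ = X.
Mole table: n_R = 1 − X; n_Q = 1 − X; n_M = X; n_N = X; n_I = 1.41 (inert).
n_T stays at 3.41 (no change in mole number).
y_i = n_i/n_T, p_i = y_i·P. K_p = p_M p_N / (p_R p_Q).
Substituting and setting equal to 0.167 gives a polynomial in X; the root in (0,1) is X = 0.290.

X = 0.290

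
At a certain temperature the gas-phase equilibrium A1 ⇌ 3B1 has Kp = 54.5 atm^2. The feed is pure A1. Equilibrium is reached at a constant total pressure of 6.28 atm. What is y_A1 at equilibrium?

y_A1 = 0.275

Take 1 mol A1 as basis and let X be its fractional conversion, so ξ = X.
Mole table: n_A1 = 1 − X; n_B1 = 3X.
n_T = Σnᵢ = 1 + 2X.
y_i = n_i/n_T, p_i = y_i·P. Kp = p_B1^3 / (p_A1).
Equating to 54.5 atm^2 and solving on 0 < X < 1: X = 0.467.
Then n_A1 = 0.533, n_T = 1.93, so y_A1 = 0.275.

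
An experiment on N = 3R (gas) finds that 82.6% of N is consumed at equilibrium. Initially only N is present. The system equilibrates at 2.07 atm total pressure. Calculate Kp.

Kp = 53.3 atm^2

Take 1 mol N as basis and let X be its fractional conversion, so ξ = X.
Mole table: n_N = 1 − X; n_R = 3X.
n_T = Σnᵢ = 1 + 2X.
At X = 0.826: n_N = 0.174, n_R = 2.48, n_T = 2.65.
p_i = (n_i/n_T)·P. Kp = p_R^3 / (p_N) = 53.3 atm^2.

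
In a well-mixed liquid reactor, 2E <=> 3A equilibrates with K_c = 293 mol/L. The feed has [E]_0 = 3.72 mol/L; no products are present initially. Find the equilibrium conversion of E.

X = 0.840

Let X = conversion of E; extent ξ = 3.72X/2 mol/L.
Concentrations: [E] = 3.72 − 3.72X; [A] = 5.58X.
K_c = [A]^3 / ([E]^2).
Equating to 293 mol/L: the physical root is X = 0.840.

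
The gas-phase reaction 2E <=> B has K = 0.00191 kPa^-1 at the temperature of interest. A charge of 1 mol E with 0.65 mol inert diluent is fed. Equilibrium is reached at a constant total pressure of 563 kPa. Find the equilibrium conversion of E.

Take 1 mol E as basis and let X be its fractional conversion, so ξ = 0.5X.
Moles: n_E = 1 − X; n_B = 0.5X; n_I = 0.65 (inert).
Total moles n_T = 1.65 − 0.5X.
Mole fractions y_i = n_i/n_T; K = p_B / (p_E^2) with p_i = y_i·P.
Setting this equal to 0.00191 kPa^-1 and taking the physical root (0 < X < 1) gives X = 0.453.

X = 0.453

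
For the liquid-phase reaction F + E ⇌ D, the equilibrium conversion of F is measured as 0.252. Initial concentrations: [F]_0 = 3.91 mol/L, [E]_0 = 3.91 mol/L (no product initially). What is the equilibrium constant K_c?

K_c = 0.115 L/mol

Let X = conversion of F.
Concentrations: [F] = 3.91 − 3.91X; [E] = 3.91 − 3.91X; [D] = 3.91X.
At X = 0.252: [F] = 2.92, [E] = 2.92, [D] = 0.985.
K_c = [D] / ([F] [E]) = 0.115 L/mol.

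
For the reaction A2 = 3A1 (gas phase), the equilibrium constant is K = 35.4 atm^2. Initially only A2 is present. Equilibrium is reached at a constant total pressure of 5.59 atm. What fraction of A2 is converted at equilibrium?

Basis: 1 mol A2 initially; let X = conversion of A2. Extent ξ = X.
Moles: n_A2 = 1 − X; n_A1 = 3X.
n_T = Σnᵢ = 1 + 2X.
With p_i = (n_i/n_T)P, K = p_A1^3 / (p_A2).
Substituting and setting equal to 35.4 atm^2 gives a polynomial in X; the root in (0,1) is X = 0.436.

X = 0.436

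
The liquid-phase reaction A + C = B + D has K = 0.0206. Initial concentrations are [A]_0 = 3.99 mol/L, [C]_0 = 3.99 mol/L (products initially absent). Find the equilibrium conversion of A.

Let X = conversion of A; extent ξ = 3.99·X mol/L.
Concentrations: [A] = 3.99 − 3.99X; [C] = 3.99 − 3.99X; [B] = 3.99X; [D] = 3.99X.
K = [B] [D] / ([A] [C]).
This equals 0.0206 at X = 0.126 (the root in 0 < X < 1).

X = 0.126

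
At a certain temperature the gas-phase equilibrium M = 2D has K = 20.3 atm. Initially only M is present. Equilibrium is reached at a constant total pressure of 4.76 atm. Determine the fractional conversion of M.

X = 0.718

Basis: 1 mol M initially; let X = conversion of M. Extent ξ = X.
At extent ξ: n_M = 1 − X; n_D = 2X.
Summing: n_T = 1 + X.
y_i = n_i/n_T, p_i = y_i·P. K = p_D^2 / (p_M).
Equating to 20.3 atm and solving on 0 < X < 1: X = 0.718.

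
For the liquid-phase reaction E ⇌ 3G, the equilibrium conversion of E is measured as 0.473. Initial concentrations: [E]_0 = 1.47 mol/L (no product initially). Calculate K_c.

Let X = conversion of E.
Concentrations: [E] = 1.47 − 1.47X; [G] = 4.41X.
At X = 0.473: [E] = 0.775, [G] = 2.09.
K_c = [G]^3 / ([E]) = 11.7 (mol/L)^2.

K_c = 11.7 (mol/L)^2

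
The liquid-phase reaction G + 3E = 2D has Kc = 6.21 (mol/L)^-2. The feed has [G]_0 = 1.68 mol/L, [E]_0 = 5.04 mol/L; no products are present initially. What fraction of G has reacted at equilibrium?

Let X = conversion of G; extent ξ = 1.68·X mol/L.
Concentrations: [G] = 1.68 − 1.68X; [E] = 5.04 − 5.04X; [D] = 3.36X.
Kc = [D]^2 / ([G] [E]^3).
Setting equal to 6.21 and solving for X on (0,1) gives X = 0.739.

X = 0.739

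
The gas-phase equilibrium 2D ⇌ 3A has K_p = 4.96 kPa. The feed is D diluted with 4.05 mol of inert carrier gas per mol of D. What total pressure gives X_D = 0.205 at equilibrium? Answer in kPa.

P = 556 kPa

Take 1 mol D as basis and let X be its fractional conversion, so ξ = 0.5X.
Species balance: n_D = 1 − X; n_A = 1.5X; n_I = 4.05 (inert).
n_T = Σnᵢ = 5.05 + 0.5X.
K_p = p_A^3 / (p_D^2) with p_i = (n_i/n_T)·P.
At X = 0.205: the mole-fraction product g(X) = Π y_i^ν_i = 0.008929. Since K_p = g(X)·P^{1}, P = (K_p/g)^(1/1) = (4.96/0.008929)^(1/1) = 556 kPa.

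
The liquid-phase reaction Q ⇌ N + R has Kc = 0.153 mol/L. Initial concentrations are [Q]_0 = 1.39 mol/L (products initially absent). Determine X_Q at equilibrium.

X = 0.281

Let X = conversion of Q; extent ξ = 1.39·X mol/L.
Concentrations: [Q] = 1.39 − 1.39X; [N] = 1.39X; [R] = 1.39X.
Kc = [N] [R] / ([Q]).
This equals 0.153 at X = 0.281 (the root in 0 < X < 1).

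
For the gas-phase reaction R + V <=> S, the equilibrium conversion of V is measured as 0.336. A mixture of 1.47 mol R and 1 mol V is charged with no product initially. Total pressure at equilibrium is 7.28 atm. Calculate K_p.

Take 1 mol V as basis and let X be its fractional conversion, so ξ = X.
At extent ξ: n_R = 1.47 − X; n_V = 1 − X; n_S = X.
n_T = Σnᵢ = 2.47 − X.
At X = 0.336: n_R = 1.13, n_V = 0.664, n_S = 0.336, n_T = 2.13.
p_i = (n_i/n_T)·P. K_p = p_S / (p_R p_V) = 0.131 atm^-1.

K_p = 0.131 atm^-1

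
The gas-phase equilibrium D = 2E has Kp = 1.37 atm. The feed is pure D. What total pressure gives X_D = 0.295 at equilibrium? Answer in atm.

Take 1 mol D as basis and let X be its fractional conversion, so ξ = X.
Moles: n_D = 1 − X; n_E = 2X.
Summing: n_T = 1 + X.
Kp = p_E^2 / (p_D) with p_i = (n_i/n_T)·P.
At X = 0.295: the mole-fraction product g(X) = Π y_i^ν_i = 0.3813. Since Kp = g(X)·P^{1}, P = (Kp/g)^(1/1) = (1.37/0.3813)^(1/1) = 3.59 atm.

P = 3.59 atm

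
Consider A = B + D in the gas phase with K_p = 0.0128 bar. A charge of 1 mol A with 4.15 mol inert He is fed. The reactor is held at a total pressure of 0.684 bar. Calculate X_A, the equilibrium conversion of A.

X = 0.272

Basis: 1 mol A initially; let X = conversion of A. Extent ξ = X.
Mole table: n_A = 1 − X; n_B = X; n_D = X; n_I = 4.15 (inert).
n_T = Σnᵢ = 5.15 + X.
y_i = n_i/n_T, p_i = y_i·P. K_p = p_B p_D / (p_A).
Setting this equal to 0.0128 bar and taking the physical root (0 < X < 1) gives X = 0.272.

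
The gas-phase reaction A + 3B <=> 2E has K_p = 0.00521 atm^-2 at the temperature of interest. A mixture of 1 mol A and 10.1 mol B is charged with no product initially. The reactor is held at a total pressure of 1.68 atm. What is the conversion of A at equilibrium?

Take 1 mol A as basis and let X be its fractional conversion, so ξ = X.
Species balance: n_A = 1 − X; n_B = 10.1 − 3X; n_E = 2X.
n_T = Σnᵢ = 11.1 − 2X.
Mole fractions y_i = n_i/n_T; K_p = p_E^2 / (p_A p_B^3) with p_i = y_i·P.
This yields a degree-4 equation in X; solving on (0,1), X = 0.155.

X = 0.155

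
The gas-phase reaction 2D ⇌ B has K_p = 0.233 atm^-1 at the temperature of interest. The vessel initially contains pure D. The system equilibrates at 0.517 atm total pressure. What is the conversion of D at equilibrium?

X = 0.179

Take 1 mol D as basis and let X be its fractional conversion, so ξ = 0.5X.
Species balance: n_D = 1 − X; n_B = 0.5X.
Summing: n_T = 1 − 0.5X.
y_i = n_i/n_T, p_i = y_i·P. K_p = p_B / (p_D^2).
Equating to 0.233 atm^-1 and solving on 0 < X < 1: X = 0.179.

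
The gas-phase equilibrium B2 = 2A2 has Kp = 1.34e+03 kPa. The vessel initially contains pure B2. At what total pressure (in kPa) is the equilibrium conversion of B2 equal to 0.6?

Let X = conversion of B2 (basis 1 mol B2); extent of reaction ξ = X.
At extent ξ: n_B2 = 1 − X; n_A2 = 2X.
Summing: n_T = 1 + X.
Kp = p_A2^2 / (p_B2) with p_i = (n_i/n_T)·P.
At X = 0.6: the mole-fraction product g(X) = Π y_i^ν_i = 2.25. Since Kp = g(X)·P^{1}, P = (Kp/g)^(1/1) = (1.34e+03/2.25)^(1/1) = 596 kPa.

P = 596 kPa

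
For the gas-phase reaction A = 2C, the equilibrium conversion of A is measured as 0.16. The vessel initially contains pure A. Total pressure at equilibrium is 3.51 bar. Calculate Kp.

Kp = 0.369 bar

Basis: 1 mol A initially; let X = conversion of A. Extent ξ = X.
Mole table: n_A = 1 − X; n_C = 2X.
n_T = Σnᵢ = 1 + X.
At X = 0.16: n_A = 0.84, n_C = 0.32, n_T = 1.16.
p_i = (n_i/n_T)·P. Kp = p_C^2 / (p_A) = 0.369 bar.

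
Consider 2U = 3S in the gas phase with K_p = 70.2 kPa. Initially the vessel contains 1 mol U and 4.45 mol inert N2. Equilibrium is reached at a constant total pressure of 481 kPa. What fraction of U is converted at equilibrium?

Take 1 mol U as basis and let X be its fractional conversion, so ξ = 0.5X.
Mole table: n_U = 1 − X; n_S = 1.5X; n_I = 4.45 (inert).
Total moles n_T = 5.45 + 0.5X.
With p_i = (n_i/n_T)P, K_p = p_S^3 / (p_U^2).
Setting this equal to 70.2 kPa and taking the physical root (0 < X < 1) gives X = 0.430.

X = 0.430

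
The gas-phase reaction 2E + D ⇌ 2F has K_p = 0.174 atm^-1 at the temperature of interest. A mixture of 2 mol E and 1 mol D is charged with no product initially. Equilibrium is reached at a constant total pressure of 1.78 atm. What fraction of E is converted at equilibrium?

Basis: 2 mol E initially; let X = conversion of E. Extent ξ = X.
Species balance: n_E = 2 − 2X; n_D = 1 − X; n_F = 2X.
n_T = Σnᵢ = 3 − X.
With p_i = (n_i/n_T)P, K_p = p_F^2 / (p_E^2 p_D).
Setting this equal to 0.174 atm^-1 and taking the physical root (0 < X < 1) gives X = 0.227.

X = 0.227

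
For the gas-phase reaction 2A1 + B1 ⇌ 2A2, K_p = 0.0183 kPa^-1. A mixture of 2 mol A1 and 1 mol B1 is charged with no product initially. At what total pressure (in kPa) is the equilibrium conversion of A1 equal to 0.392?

Let X = conversion of A1 (basis 2 mol A1); extent of reaction ξ = X.
Mole table: n_A1 = 2 − 2X; n_B1 = 1 − X; n_A2 = 2X.
Total moles n_T = 3 − X.
K_p = p_A2^2 / (p_A1^2 p_B1) with p_i = (n_i/n_T)·P.
At X = 0.392: the mole-fraction product g(X) = Π y_i^ν_i = 1.783. Since K_p = g(X)·P^{-1}, P = (g/K_p)^(1/1) = (1.783/0.0183)^(1/1) = 97.4 kPa.

P = 97.4 kPa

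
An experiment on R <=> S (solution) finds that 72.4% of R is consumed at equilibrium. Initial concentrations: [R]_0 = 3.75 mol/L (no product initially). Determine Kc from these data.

Kc = 2.62

Let X = conversion of R.
Concentrations: [R] = 3.75 − 3.75X; [S] = 3.75X.
At X = 0.724: [R] = 1.04, [S] = 2.71.
Kc = [S] / ([R]) = 2.62.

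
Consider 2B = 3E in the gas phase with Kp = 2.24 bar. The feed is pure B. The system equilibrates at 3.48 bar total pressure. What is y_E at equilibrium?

Let X = conversion of B (basis 1 mol B); extent of reaction ξ = 0.5X.
Species balance: n_B = 1 − X; n_E = 1.5X.
n_T = Σnᵢ = 1 + 0.5X.
Mole fractions y_i = n_i/n_T; Kp = p_E^3 / (p_B^2) with p_i = y_i·P.
Setting this equal to 2.24 bar and taking the physical root (0 < X < 1) gives X = 0.425.
Then n_E = 0.637, n_T = 1.21, so y_E = 0.525.

y_E = 0.525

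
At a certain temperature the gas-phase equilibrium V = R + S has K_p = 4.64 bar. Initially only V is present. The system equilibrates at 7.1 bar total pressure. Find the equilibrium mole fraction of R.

Basis: 1 mol V initially; let X = conversion of V. Extent ξ = X.
Moles: n_V = 1 − X; n_R = X; n_S = X.
Summing: n_T = 1 + X.
y_i = n_i/n_T, p_i = y_i·P. K_p = p_R p_S / (p_V).
Equating to 4.64 bar and solving on 0 < X < 1: X = 0.629.
Then n_R = 0.629, n_T = 1.63, so y_R = 0.386.

y_R = 0.386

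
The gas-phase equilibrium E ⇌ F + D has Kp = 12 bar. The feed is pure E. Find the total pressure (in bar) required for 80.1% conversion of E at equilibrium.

P = 6.7 bar

Let X = conversion of E (basis 1 mol E); extent of reaction ξ = X.
Moles: n_E = 1 − X; n_F = X; n_D = X.
Summing: n_T = 1 + X.
Kp = p_F p_D / (p_E) with p_i = (n_i/n_T)·P.
At X = 0.801: the mole-fraction product g(X) = Π y_i^ν_i = 1.79. Since Kp = g(X)·P^{1}, P = (Kp/g)^(1/1) = (12/1.79)^(1/1) = 6.7 bar.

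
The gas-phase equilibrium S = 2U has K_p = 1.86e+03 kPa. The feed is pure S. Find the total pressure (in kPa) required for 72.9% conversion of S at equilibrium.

Let X = conversion of S (basis 1 mol S); extent of reaction ξ = X.
Moles: n_S = 1 − X; n_U = 2X.
Summing: n_T = 1 + X.
K_p = p_U^2 / (p_S) with p_i = (n_i/n_T)·P.
At X = 0.729: the mole-fraction product g(X) = Π y_i^ν_i = 4.537. Since K_p = g(X)·P^{1}, P = (K_p/g)^(1/1) = (1.86e+03/4.537)^(1/1) = 410 kPa.

P = 410 kPa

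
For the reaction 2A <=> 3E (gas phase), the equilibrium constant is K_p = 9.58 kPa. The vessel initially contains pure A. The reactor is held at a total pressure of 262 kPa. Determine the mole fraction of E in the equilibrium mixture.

y_E = 0.269

Basis: 1 mol A initially; let X = conversion of A. Extent ξ = 0.5X.
Mole table: n_A = 1 − X; n_E = 1.5X.
Summing: n_T = 1 + 0.5X.
y_i = n_i/n_T, p_i = y_i·P. K_p = p_E^3 / (p_A^2).
Setting this equal to 9.58 kPa and taking the physical root (0 < X < 1) gives X = 0.197.
Then n_E = 0.296, n_T = 1.1, so y_E = 0.269.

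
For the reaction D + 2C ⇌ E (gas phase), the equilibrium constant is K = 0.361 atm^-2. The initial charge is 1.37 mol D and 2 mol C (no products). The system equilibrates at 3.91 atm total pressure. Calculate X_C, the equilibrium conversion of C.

X = 0.594

Let X = conversion of C (basis 2 mol C); extent of reaction ξ = X.
Species balance: n_D = 1.37 − X; n_C = 2 − 2X; n_E = X.
Total moles n_T = 3.37 − 2X.
With p_i = (n_i/n_T)P, K = p_E / (p_D p_C^2).
Setting this equal to 0.361 atm^-2 and taking the physical root (0 < X < 1) gives X = 0.594.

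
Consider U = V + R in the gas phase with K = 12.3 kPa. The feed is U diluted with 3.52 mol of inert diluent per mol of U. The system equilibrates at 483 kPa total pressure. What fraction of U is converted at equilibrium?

X = 0.294

Let X = conversion of U (basis 1 mol U); extent of reaction ξ = X.
Species balance: n_U = 1 − X; n_V = X; n_R = X; n_I = 3.52 (inert).
Summing: n_T = 4.52 + X.
With p_i = (n_i/n_T)P, K = p_V p_R / (p_U).
Setting this equal to 12.3 kPa and taking the physical root (0 < X < 1) gives X = 0.294.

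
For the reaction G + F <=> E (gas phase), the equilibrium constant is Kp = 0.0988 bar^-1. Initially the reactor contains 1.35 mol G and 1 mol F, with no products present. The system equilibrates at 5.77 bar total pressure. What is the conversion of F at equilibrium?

Take 1 mol F as basis and let X be its fractional conversion, so ξ = X.
Species balance: n_G = 1.35 − X; n_F = 1 − X; n_E = X.
Total moles n_T = 2.35 − X.
y_i = n_i/n_T, p_i = y_i·P. Kp = p_E / (p_G p_F).
Substituting and setting equal to 0.0988 bar^-1 gives a polynomial in X; the root in (0,1) is X = 0.231.

X = 0.231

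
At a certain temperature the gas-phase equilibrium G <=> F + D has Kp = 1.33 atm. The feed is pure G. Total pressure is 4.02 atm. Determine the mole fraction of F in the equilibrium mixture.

Let X = conversion of G (basis 1 mol G); extent of reaction ξ = X.
Species balance: n_G = 1 − X; n_F = X; n_D = X.
Total moles n_T = 1 + X.
y_i = n_i/n_T, p_i = y_i·P. Kp = p_F p_D / (p_G).
Substituting and setting equal to 1.33 atm gives a polynomial in X; the root in (0,1) is X = 0.499.
Then n_F = 0.499, n_T = 1.5, so y_F = 0.333.

y_F = 0.333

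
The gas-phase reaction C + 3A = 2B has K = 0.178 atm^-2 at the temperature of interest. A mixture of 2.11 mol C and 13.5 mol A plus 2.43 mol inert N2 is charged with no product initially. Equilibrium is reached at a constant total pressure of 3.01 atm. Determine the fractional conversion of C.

X = 0.570

Let X = conversion of C (basis 2.11 mol C); extent of reaction ξ = 2.11X.
Moles: n_C = 2.11 − 2.11X; n_A = 13.5 − 6.33X; n_B = 4.22X; n_I = 2.43 (inert).
n_T = Σnᵢ = 18 − 4.22X.
With p_i = (n_i/n_T)P, K = p_B^2 / (p_C p_A^3).
Substituting and setting equal to 0.178 atm^-2 gives a polynomial in X; the root in (0,1) is X = 0.570.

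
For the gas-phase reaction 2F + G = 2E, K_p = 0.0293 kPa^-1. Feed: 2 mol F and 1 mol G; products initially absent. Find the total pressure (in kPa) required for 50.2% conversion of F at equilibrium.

Take 2 mol F as basis and let X be its fractional conversion, so ξ = X.
Moles: n_F = 2 − 2X; n_G = 1 − X; n_E = 2X.
Total moles n_T = 3 − X.
K_p = p_E^2 / (p_F^2 p_G) with p_i = (n_i/n_T)·P.
At X = 0.502: the mole-fraction product g(X) = Π y_i^ν_i = 5.097. Since K_p = g(X)·P^{-1}, P = (g/K_p)^(1/1) = (5.097/0.0293)^(1/1) = 174 kPa.

P = 174 kPa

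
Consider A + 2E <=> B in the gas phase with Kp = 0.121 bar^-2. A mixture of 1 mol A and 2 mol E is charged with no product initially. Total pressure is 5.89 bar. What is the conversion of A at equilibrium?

X = 0.508

Let X = conversion of A (basis 1 mol A); extent of reaction ξ = X.
Moles: n_A = 1 − X; n_E = 2 − 2X; n_B = X.
n_T = Σnᵢ = 3 − 2X.
Mole fractions y_i = n_i/n_T; Kp = p_B / (p_A p_E^2) with p_i = y_i·P.
This yields a degree-3 equation in X; solving on (0,1), X = 0.508.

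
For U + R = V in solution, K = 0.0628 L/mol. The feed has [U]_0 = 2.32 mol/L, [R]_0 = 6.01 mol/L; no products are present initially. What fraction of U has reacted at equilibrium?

X = 0.254

Let X = conversion of U; extent ξ = 2.32·X mol/L.
Concentrations: [U] = 2.32 − 2.32X; [R] = 6.01 − 2.32X; [V] = 2.32X.
K = [V] / ([U] [R]).
Setting equal to 0.0628 and solving for X on (0,1) gives X = 0.254.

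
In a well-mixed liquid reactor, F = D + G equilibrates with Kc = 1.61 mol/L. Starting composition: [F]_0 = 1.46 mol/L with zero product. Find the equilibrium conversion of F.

X = 0.635

Let X = conversion of F; extent ξ = 1.46·X mol/L.
Concentrations: [F] = 1.46 − 1.46X; [D] = 1.46X; [G] = 1.46X.
Kc = [D] [G] / ([F]).
Equating to 1.61 mol/L: the physical root is X = 0.635.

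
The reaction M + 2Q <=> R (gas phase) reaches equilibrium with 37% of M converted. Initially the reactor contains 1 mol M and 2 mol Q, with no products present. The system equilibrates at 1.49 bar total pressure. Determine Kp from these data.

Kp = 0.851 bar^-2

Basis: 1 mol M initially; let X = conversion of M. Extent ξ = X.
Moles: n_M = 1 − X; n_Q = 2 − 2X; n_R = X.
Summing: n_T = 3 − 2X.
At X = 0.37: n_M = 0.63, n_Q = 1.26, n_R = 0.37, n_T = 2.26.
p_i = (n_i/n_T)·P. Kp = p_R / (p_M p_Q^2) = 0.851 bar^-2.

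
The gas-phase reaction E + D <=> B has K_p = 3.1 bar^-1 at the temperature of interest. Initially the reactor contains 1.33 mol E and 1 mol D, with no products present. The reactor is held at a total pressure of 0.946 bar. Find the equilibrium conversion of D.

X = 0.560

Basis: 1 mol D initially; let X = conversion of D. Extent ξ = X.
Species balance: n_E = 1.33 − X; n_D = 1 − X; n_B = X.
n_T = Σnᵢ = 2.33 − X.
Mole fractions y_i = n_i/n_T; K_p = p_B / (p_E p_D) with p_i = y_i·P.
Equating to 3.1 bar^-1 and solving on 0 < X < 1: X = 0.560.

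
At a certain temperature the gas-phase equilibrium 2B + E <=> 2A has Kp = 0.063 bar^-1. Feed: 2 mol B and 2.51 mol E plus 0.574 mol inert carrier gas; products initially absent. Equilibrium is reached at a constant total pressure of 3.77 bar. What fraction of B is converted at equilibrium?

Take 2 mol B as basis and let X be its fractional conversion, so ξ = X.
Mole table: n_B = 2 − 2X; n_E = 2.51 − X; n_A = 2X; n_I = 0.574 (inert).
Total moles n_T = 5.08 − X.
y_i = n_i/n_T, p_i = y_i·P. Kp = p_A^2 / (p_B^2 p_E).
This yields a degree-3 equation in X; solving on (0,1), X = 0.250.

X = 0.250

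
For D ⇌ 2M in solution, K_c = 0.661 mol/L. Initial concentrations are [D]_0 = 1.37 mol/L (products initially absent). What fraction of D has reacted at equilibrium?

X = 0.292

Let X = conversion of D; extent ξ = 1.37·X mol/L.
Concentrations: [D] = 1.37 − 1.37X; [M] = 2.74X.
K_c = [M]^2 / ([D]).
Setting equal to 0.661 and solving for X on (0,1) gives X = 0.292.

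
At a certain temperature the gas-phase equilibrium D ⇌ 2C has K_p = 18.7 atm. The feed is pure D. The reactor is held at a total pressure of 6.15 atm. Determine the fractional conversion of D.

Take 1 mol D as basis and let X be its fractional conversion, so ξ = X.
At extent ξ: n_D = 1 − X; n_C = 2X.
Total moles n_T = 1 + X.
y_i = n_i/n_T, p_i = y_i·P. K_p = p_C^2 / (p_D).
Substituting and setting equal to 18.7 atm gives a polynomial in X; the root in (0,1) is X = 0.657.

X = 0.657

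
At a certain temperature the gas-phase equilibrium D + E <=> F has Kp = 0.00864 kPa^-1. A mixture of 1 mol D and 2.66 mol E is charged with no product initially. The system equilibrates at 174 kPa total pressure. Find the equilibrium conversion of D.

Basis: 1 mol D initially; let X = conversion of D. Extent ξ = X.
Mole table: n_D = 1 − X; n_E = 2.66 − X; n_F = X.
n_T = Σnᵢ = 3.66 − X.
Mole fractions y_i = n_i/n_T; Kp = p_F / (p_D p_E) with p_i = y_i·P.
Substituting and setting equal to 0.00864 kPa^-1 gives a polynomial in X; the root in (0,1) is X = 0.507.

X = 0.507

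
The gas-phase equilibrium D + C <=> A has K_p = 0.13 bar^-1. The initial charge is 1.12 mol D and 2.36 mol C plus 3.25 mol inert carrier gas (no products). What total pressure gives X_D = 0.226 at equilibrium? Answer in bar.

Take 1.12 mol D as basis and let X be its fractional conversion, so ξ = 1.12X.
Species balance: n_D = 1.12 − 1.12X; n_C = 2.36 − 1.12X; n_A = 1.12X; n_I = 3.25 (inert).
Summing: n_T = 6.73 − 1.12X.
K_p = p_A / (p_D p_C) with p_i = (n_i/n_T)·P.
At X = 0.226: the mole-fraction product g(X) = Π y_i^ν_i = 0.8976. Since K_p = g(X)·P^{-1}, P = (g/K_p)^(1/1) = (0.8976/0.13)^(1/1) = 6.9 bar.

P = 6.9 bar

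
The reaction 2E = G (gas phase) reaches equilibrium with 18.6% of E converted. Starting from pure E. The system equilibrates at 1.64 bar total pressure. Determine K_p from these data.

Let X = conversion of E (basis 1 mol E); extent of reaction ξ = 0.5X.
Mole table: n_E = 1 − X; n_G = 0.5X.
Summing: n_T = 1 − 0.5X.
At X = 0.186: n_E = 0.814, n_G = 0.093, n_T = 0.907.
p_i = (n_i/n_T)·P. K_p = p_G / (p_E^2) = 0.0776 bar^-1.

K_p = 0.0776 bar^-1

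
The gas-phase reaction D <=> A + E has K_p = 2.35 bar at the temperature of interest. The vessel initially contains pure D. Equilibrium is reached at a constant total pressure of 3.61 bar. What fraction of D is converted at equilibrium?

X = 0.628

Let X = conversion of D (basis 1 mol D); extent of reaction ξ = X.
Moles: n_D = 1 − X; n_A = X; n_E = X.
n_T = Σnᵢ = 1 + X.
Mole fractions y_i = n_i/n_T; K_p = p_A p_E / (p_D) with p_i = y_i·P.
Substituting and setting equal to 2.35 bar gives a polynomial in X; the root in (0,1) is X = 0.628.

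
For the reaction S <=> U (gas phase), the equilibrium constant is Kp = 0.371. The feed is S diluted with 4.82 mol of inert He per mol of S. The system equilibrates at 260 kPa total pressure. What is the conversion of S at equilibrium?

Take 1 mol S as basis and let X be its fractional conversion, so ξ = X.
Species balance: n_S = 1 − X; n_U = X; n_I = 4.82 (inert).
Total moles n_T = 5.82 (Δν = 0, constant).
With p_i = (n_i/n_T)P, Kp = p_U / (p_S).
This yields a degree-1 equation in X; solving on (0,1), X = 0.271.

X = 0.271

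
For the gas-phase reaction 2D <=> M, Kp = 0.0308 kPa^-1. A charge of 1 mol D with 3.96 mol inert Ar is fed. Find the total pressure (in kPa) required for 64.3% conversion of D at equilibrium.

Take 1 mol D as basis and let X be its fractional conversion, so ξ = 0.5X.
Species balance: n_D = 1 − X; n_M = 0.5X; n_I = 3.96 (inert).
n_T = Σnᵢ = 4.96 − 0.5X.
Kp = p_M / (p_D^2) with p_i = (n_i/n_T)·P.
At X = 0.643: the mole-fraction product g(X) = Π y_i^ν_i = 11.7. Since Kp = g(X)·P^{-1}, P = (g/Kp)^(1/1) = (11.7/0.0308)^(1/1) = 380 kPa.

P = 380 kPa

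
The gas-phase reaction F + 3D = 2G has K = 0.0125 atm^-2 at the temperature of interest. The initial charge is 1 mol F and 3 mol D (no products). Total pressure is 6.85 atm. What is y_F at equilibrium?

y_F = 0.207

Let X = conversion of F (basis 1 mol F); extent of reaction ξ = X.
Moles: n_F = 1 − X; n_D = 3 − 3X; n_G = 2X.
n_T = Σnᵢ = 4 − 2X.
With p_i = (n_i/n_T)P, K = p_G^2 / (p_F p_D^3).
This yields a degree-4 equation in X; solving on (0,1), X = 0.292.
Then n_F = 0.708, n_T = 3.42, so y_F = 0.207.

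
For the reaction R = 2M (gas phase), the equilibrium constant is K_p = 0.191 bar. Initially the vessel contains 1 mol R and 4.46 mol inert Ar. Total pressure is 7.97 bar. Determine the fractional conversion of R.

Let X = conversion of R (basis 1 mol R); extent of reaction ξ = X.
At extent ξ: n_R = 1 − X; n_M = 2X; n_I = 4.46 (inert).
n_T = Σnᵢ = 5.46 + X.
Mole fractions y_i = n_i/n_T; K_p = p_M^2 / (p_R) with p_i = y_i·P.
This yields a degree-2 equation in X; solving on (0,1), X = 0.168.

X = 0.168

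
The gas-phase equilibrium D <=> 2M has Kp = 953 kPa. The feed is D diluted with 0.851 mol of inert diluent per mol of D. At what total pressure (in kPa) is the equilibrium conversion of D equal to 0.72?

Let X = conversion of D (basis 1 mol D); extent of reaction ξ = X.
Moles: n_D = 1 − X; n_M = 2X; n_I = 0.851 (inert).
n_T = Σnᵢ = 1.85 + X.
Kp = p_M^2 / (p_D) with p_i = (n_i/n_T)·P.
At X = 0.72: the mole-fraction product g(X) = Π y_i^ν_i = 2.88. Since Kp = g(X)·P^{1}, P = (Kp/g)^(1/1) = (953/2.88)^(1/1) = 331 kPa.

P = 331 kPa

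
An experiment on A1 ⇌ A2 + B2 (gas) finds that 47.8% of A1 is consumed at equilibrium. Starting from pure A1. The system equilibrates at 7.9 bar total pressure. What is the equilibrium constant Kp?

Kp = 2.34 bar

Let X = conversion of A1 (basis 1 mol A1); extent of reaction ξ = X.
Moles: n_A1 = 1 − X; n_A2 = X; n_B2 = X.
Summing: n_T = 1 + X.
At X = 0.478: n_A1 = 0.522, n_A2 = 0.478, n_B2 = 0.478, n_T = 1.48.
p_i = (n_i/n_T)·P. Kp = p_A2 p_B2 / (p_A1) = 2.34 bar.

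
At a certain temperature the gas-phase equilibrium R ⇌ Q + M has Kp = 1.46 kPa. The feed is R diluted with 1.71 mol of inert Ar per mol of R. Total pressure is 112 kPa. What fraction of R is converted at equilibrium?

Let X = conversion of R (basis 1 mol R); extent of reaction ξ = X.
Moles: n_R = 1 − X; n_Q = X; n_M = X; n_I = 1.71 (inert).
Summing: n_T = 2.71 + X.
Mole fractions y_i = n_i/n_T; Kp = p_Q p_M / (p_R) with p_i = y_i·P.
This yields a degree-2 equation in X; solving on (0,1), X = 0.176.

X = 0.176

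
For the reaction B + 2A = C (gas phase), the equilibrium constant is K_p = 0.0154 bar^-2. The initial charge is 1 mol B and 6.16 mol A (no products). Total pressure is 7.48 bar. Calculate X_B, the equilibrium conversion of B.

X = 0.380

Let X = conversion of B (basis 1 mol B); extent of reaction ξ = X.
Moles: n_B = 1 − X; n_A = 6.16 − 2X; n_C = X.
n_T = Σnᵢ = 7.16 − 2X.
With p_i = (n_i/n_T)P, K_p = p_C / (p_B p_A^2).
This yields a degree-3 equation in X; solving on (0,1), X = 0.380.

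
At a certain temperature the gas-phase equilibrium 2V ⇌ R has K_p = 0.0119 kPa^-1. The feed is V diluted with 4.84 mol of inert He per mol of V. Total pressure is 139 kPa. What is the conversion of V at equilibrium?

Take 1 mol V as basis and let X be its fractional conversion, so ξ = 0.5X.
Species balance: n_V = 1 − X; n_R = 0.5X; n_I = 4.84 (inert).
Summing: n_T = 5.84 − 0.5X.
Mole fractions y_i = n_i/n_T; K_p = p_R / (p_V^2) with p_i = y_i·P.
Substituting and setting equal to 0.0119 kPa^-1 gives a polynomial in X; the root in (0,1) is X = 0.292.

X = 0.292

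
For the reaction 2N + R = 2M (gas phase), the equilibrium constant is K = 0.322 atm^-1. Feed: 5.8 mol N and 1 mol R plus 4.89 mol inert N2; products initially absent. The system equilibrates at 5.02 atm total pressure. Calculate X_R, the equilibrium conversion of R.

Take 1 mol R as basis and let X be its fractional conversion, so ξ = X.
Mole table: n_N = 5.8 − 2X; n_R = 1 − X; n_M = 2X; n_I = 4.89 (inert).
n_T = Σnᵢ = 11.7 − X.
y_i = n_i/n_T, p_i = y_i·P. K = p_M^2 / (p_N^2 p_R).
This yields a degree-3 equation in X; solving on (0,1), X = 0.577.

X = 0.577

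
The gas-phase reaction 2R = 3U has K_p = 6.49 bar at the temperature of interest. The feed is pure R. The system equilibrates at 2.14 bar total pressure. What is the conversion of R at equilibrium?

Basis: 1 mol R initially; let X = conversion of R. Extent ξ = 0.5X.
At extent ξ: n_R = 1 − X; n_U = 1.5X.
Summing: n_T = 1 + 0.5X.
y_i = n_i/n_T, p_i = y_i·P. K_p = p_U^3 / (p_R^2).
Setting this equal to 6.49 bar and taking the physical root (0 < X < 1) gives X = 0.585.

X = 0.585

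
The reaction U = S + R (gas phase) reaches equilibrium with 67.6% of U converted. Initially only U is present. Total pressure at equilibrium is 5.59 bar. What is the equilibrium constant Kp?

Take 1 mol U as basis and let X be its fractional conversion, so ξ = X.
At extent ξ: n_U = 1 − X; n_S = X; n_R = X.
Summing: n_T = 1 + X.
At X = 0.676: n_U = 0.324, n_S = 0.676, n_R = 0.676, n_T = 1.68.
p_i = (n_i/n_T)·P. Kp = p_S p_R / (p_U) = 4.7 bar.

Kp = 4.7 bar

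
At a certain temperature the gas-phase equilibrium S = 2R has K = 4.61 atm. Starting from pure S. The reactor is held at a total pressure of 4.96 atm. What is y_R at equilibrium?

Let X = conversion of S (basis 1 mol S); extent of reaction ξ = X.
Moles: n_S = 1 − X; n_R = 2X.
Summing: n_T = 1 + X.
y_i = n_i/n_T, p_i = y_i·P. K = p_R^2 / (p_S).
Setting this equal to 4.61 atm and taking the physical root (0 < X < 1) gives X = 0.434.
Then n_R = 0.868, n_T = 1.43, so y_R = 0.606.

y_R = 0.606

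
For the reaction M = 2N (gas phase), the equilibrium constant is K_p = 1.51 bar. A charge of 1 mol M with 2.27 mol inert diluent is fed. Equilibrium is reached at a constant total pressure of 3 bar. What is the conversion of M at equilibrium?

X = 0.491

Let X = conversion of M (basis 1 mol M); extent of reaction ξ = X.
Moles: n_M = 1 − X; n_N = 2X; n_I = 2.27 (inert).
Summing: n_T = 3.27 + X.
y_i = n_i/n_T, p_i = y_i·P. K_p = p_N^2 / (p_M).
Equating to 1.51 bar and solving on 0 < X < 1: X = 0.491.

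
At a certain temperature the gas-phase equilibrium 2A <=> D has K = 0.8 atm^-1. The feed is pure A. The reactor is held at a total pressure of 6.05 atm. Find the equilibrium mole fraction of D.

Basis: 1 mol A initially; let X = conversion of A. Extent ξ = 0.5X.
Moles: n_A = 1 − X; n_D = 0.5X.
n_T = Σnᵢ = 1 − 0.5X.
y_i = n_i/n_T, p_i = y_i·P. K = p_D / (p_A^2).
Equating to 0.8 atm^-1 and solving on 0 < X < 1: X = 0.778.
Then n_D = 0.389, n_T = 0.611, so y_D = 0.637.

y_D = 0.637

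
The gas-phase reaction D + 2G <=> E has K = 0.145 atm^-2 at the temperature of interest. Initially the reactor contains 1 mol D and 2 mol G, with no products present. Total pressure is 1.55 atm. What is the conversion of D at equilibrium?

X = 0.124

Take 1 mol D as basis and let X be its fractional conversion, so ξ = X.
Mole table: n_D = 1 − X; n_G = 2 − 2X; n_E = X.
Summing: n_T = 3 − 2X.
With p_i = (n_i/n_T)P, K = p_E / (p_D p_G^2).
Equating to 0.145 atm^-2 and solving on 0 < X < 1: X = 0.124.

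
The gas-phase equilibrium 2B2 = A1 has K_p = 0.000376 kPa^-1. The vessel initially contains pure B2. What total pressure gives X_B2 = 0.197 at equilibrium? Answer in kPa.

P = 366 kPa

Take 1 mol B2 as basis and let X be its fractional conversion, so ξ = 0.5X.
At extent ξ: n_B2 = 1 − X; n_A1 = 0.5X.
n_T = Σnᵢ = 1 − 0.5X.
K_p = p_A1 / (p_B2^2) with p_i = (n_i/n_T)·P.
At X = 0.197: the mole-fraction product g(X) = Π y_i^ν_i = 0.1377. Since K_p = g(X)·P^{-1}, P = (g/K_p)^(1/1) = (0.1377/0.000376)^(1/1) = 366 kPa.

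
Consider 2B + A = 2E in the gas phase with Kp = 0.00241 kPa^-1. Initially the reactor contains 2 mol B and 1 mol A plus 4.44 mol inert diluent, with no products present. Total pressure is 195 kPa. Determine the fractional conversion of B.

Take 2 mol B as basis and let X be its fractional conversion, so ξ = X.
Mole table: n_B = 2 − 2X; n_A = 1 − X; n_E = 2X; n_I = 4.44 (inert).
n_T = Σnᵢ = 7.44 − X.
y_i = n_i/n_T, p_i = y_i·P. Kp = p_E^2 / (p_B^2 p_A).
This yields a degree-3 equation in X; solving on (0,1), X = 0.187.

X = 0.187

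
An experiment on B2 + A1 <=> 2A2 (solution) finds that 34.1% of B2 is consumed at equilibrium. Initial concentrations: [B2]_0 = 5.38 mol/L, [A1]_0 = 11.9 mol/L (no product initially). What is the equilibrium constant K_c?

Let X = conversion of B2.
Concentrations: [B2] = 5.38 − 5.38X; [A1] = 11.9 − 5.38X; [A2] = 10.8X.
At X = 0.341: [B2] = 3.55, [A1] = 10.1, [A2] = 3.67.
K_c = [A2]^2 / ([B2] [A1]) = 0.377.

K_c = 0.377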